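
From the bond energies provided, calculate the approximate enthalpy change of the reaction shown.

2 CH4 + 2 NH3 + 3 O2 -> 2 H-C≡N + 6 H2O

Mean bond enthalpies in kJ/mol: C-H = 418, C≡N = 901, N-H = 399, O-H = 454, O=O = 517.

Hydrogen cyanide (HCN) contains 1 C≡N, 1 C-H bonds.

Bonds broken (reactants):
  C-H: 8 × 418 = 3344
  N-H: 6 × 399 = 2394
  O=O: 3 × 517 = 1551
  Σ(broken) = 7289 kJ
Bonds formed (products):
  C≡N: 2 × 901 = 1802
  C-H: 2 × 418 = 836
  O-H: 12 × 454 = 5448
  Σ(formed) = 8086 kJ
ΔH = Σ(broken) − Σ(formed) = 7289 − 8086 = −797 kJ

ΔH ≈ −797 kJ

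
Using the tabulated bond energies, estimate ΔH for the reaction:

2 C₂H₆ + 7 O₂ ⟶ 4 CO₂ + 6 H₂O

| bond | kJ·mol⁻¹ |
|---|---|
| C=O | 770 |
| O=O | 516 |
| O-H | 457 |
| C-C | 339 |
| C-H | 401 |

ΔH ≈ −2542 kJ

Bonds broken (reactants):
  C-C: 2 × 339 = 678
  C-H: 12 × 401 = 4812
  O=O: 7 × 516 = 3612
  Σ(broken) = 9102 kJ
Bonds formed (products):
  C=O: 8 × 770 = 6160
  O-H: 12 × 457 = 5484
  Σ(formed) = 11644 kJ
ΔH = Σ(broken) − Σ(formed) = 9102 − 11644 = −2542 kJ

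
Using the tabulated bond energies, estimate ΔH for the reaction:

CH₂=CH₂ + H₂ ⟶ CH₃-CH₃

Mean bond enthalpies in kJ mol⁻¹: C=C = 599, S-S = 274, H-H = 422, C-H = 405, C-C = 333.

ΔH ≈ −122 kJ

Bonds broken (reactants):
  C-H: 4 × 405 = 1620
  C=C: 1 × 599 = 599
  H-H: 1 × 422 = 422
  Σ(broken) = 2641 kJ
Bonds formed (products):
  C-C: 1 × 333 = 333
  C-H: 6 × 405 = 2430
  Σ(formed) = 2763 kJ
ΔH = Σ(broken) − Σ(formed) = 2641 − 2763 = −122 kJ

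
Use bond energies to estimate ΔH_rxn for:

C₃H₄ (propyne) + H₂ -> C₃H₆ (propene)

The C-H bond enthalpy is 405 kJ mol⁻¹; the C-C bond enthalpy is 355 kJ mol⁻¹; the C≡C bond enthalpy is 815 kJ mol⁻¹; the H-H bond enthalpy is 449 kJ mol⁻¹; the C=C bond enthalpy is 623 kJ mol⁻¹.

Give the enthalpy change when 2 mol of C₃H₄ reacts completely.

Bonds broken (reactants):
  C≡C: 1 × 815 = 815
  C-C: 1 × 355 = 355
  C-H: 4 × 405 = 1620
  H-H: 1 × 449 = 449
  Σ(broken) = 3239 kJ
Bonds formed (products):
  C-C: 1 × 355 = 355
  C-H: 6 × 405 = 2430
  C=C: 1 × 623 = 623
  Σ(formed) = 3408 kJ
ΔH = Σ(broken) − Σ(formed) = 3239 − 3408 = −169 kJ
For 2× the reaction as written: 2 × (−169) = −338 kJ

ΔH = −338 kJ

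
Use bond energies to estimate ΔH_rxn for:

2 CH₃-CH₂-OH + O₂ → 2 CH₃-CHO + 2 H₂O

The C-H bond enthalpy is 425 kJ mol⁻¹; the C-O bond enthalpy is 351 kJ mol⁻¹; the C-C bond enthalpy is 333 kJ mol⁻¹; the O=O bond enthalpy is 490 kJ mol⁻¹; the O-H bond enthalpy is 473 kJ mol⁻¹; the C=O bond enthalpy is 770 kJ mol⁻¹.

Bonds broken (reactants):
  C-C: 2 × 333 = 666
  C-H: 10 × 425 = 4250
  C-O: 2 × 351 = 702
  O-H: 2 × 473 = 946
  O=O: 1 × 490 = 490
  Σ(broken) = 7054 kJ
Bonds formed (products):
  C-C: 2 × 333 = 666
  C-H: 8 × 425 = 3400
  C=O: 2 × 770 = 1540
  O-H: 4 × 473 = 1892
  Σ(formed) = 7498 kJ
ΔH = Σ(broken) − Σ(formed) = 7054 − 7498 = −444 kJ

ΔH ≈ −444 kJ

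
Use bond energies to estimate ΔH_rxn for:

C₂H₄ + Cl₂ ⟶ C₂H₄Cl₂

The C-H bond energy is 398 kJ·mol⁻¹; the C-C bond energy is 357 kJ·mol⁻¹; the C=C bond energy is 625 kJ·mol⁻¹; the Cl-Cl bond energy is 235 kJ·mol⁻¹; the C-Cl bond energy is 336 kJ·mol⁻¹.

ΔH ≈ −169 kJ

Bonds broken (reactants):
  C-H: 4 × 398 = 1592
  C=C: 1 × 625 = 625
  Cl-Cl: 1 × 235 = 235
  Σ(broken) = 2452 kJ
Bonds formed (products):
  C-C: 1 × 357 = 357
  C-Cl: 2 × 336 = 672
  C-H: 4 × 398 = 1592
  Σ(formed) = 2621 kJ
ΔH = Σ(broken) − Σ(formed) = 2452 − 2621 = −169 kJ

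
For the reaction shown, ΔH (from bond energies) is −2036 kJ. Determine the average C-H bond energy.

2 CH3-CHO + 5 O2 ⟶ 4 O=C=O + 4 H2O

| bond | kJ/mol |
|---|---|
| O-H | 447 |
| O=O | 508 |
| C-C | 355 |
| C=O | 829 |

Let D be the C-H bond energy.
Σ(broken) = 2×355 + 8×D + 2×829 + 5×508 = 4908 + 8D
Σ(formed) = 8×829 + 8×447 = 10208
ΔH = Σ(broken) − Σ(formed) = (4908 + 8D) − (10208) = −5300 + 8D
Setting this equal to −2036 kJ gives 8D = 3264, so D = 408 kJ/mol.

D(C-H) ≈ 408 kJ/mol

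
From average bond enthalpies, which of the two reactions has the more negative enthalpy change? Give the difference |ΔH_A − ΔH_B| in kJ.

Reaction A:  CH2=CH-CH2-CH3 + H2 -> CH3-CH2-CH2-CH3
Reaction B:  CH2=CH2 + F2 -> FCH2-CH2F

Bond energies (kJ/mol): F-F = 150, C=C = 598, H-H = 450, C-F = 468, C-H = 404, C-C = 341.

Reaction B, by 428 kJ

Reaction A:
  Bonds broken (reactants):
    C-C: 2 × 341 = 682
    C-H: 8 × 404 = 3232
    C=C: 1 × 598 = 598
    H-H: 1 × 450 = 450
    Σ(broken) = 4962 kJ
  Bonds formed (products):
    C-C: 3 × 341 = 1023
    C-H: 10 × 404 = 4040
    Σ(formed) = 5063 kJ
  ΔH_A = 4962 − 5063 = −101 kJ
Reaction B:
  Bonds broken (reactants):
    C-H: 4 × 404 = 1616
    C=C: 1 × 598 = 598
    F-F: 1 × 150 = 150
    Σ(broken) = 2364 kJ
  Bonds formed (products):
    C-C: 1 × 341 = 341
    C-F: 2 × 468 = 936
    C-H: 4 × 404 = 1616
    Σ(formed) = 2893 kJ
  ΔH_B = 2364 − 2893 = −529 kJ
ΔH_A − ΔH_B = +428 kJ, so reaction B has the more negative ΔH; |ΔH_A − ΔH_B| = 428 kJ.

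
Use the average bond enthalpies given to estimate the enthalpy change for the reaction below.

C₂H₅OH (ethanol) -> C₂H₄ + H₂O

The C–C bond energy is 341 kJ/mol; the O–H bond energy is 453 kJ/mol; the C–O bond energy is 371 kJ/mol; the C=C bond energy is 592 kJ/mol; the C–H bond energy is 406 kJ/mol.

Bonds broken (reactants):
  C–C: 1 × 341 = 341
  C–H: 5 × 406 = 2030
  C–O: 1 × 371 = 371
  O–H: 1 × 453 = 453
  Σ(broken) = 3195 kJ
Bonds formed (products):
  C–H: 4 × 406 = 1624
  C=C: 1 × 592 = 592
  O–H: 2 × 453 = 906
  Σ(formed) = 3122 kJ
ΔH = Σ(broken) − Σ(formed) = 3195 − 3122 = +73 kJ

ΔH ≈ +73 kJ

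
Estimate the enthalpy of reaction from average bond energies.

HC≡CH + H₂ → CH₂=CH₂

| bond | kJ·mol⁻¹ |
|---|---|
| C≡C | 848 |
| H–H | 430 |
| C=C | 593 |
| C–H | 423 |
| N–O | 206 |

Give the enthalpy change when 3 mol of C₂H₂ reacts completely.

ΔH = −483 kJ

Bonds broken (reactants):
  C≡C: 1 × 848 = 848
  C–H: 2 × 423 = 846
  H–H: 1 × 430 = 430
  Σ(broken) = 2124 kJ
Bonds formed (products):
  C–H: 4 × 423 = 1692
  C=C: 1 × 593 = 593
  Σ(formed) = 2285 kJ
ΔH = Σ(broken) − Σ(formed) = 2124 − 2285 = −161 kJ
For 3× the reaction as written: 3 × (−161) = −483 kJ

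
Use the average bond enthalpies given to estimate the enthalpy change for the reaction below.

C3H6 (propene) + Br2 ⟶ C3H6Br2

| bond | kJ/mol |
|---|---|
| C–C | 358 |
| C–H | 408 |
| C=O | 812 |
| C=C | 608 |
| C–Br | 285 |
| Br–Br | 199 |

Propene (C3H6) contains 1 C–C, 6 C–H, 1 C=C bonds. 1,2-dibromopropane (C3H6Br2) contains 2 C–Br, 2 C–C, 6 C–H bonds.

ΔH ≈ −121 kJ

Bonds broken (reactants):
  Br–Br: 1 × 199 = 199
  C–C: 1 × 358 = 358
  C–H: 6 × 408 = 2448
  C=C: 1 × 608 = 608
  Σ(broken) = 3613 kJ
Bonds formed (products):
  C–Br: 2 × 285 = 570
  C–C: 2 × 358 = 716
  C–H: 6 × 408 = 2448
  Σ(formed) = 3734 kJ
ΔH = Σ(broken) − Σ(formed) = 3613 − 3734 = −121 kJ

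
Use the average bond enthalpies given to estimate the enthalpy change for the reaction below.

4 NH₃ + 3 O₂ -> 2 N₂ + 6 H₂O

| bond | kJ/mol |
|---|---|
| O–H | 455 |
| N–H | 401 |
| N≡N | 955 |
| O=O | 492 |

ΔH ≈ −1082 kJ

Bonds broken (reactants):
  N–H: 12 × 401 = 4812
  O=O: 3 × 492 = 1476
  Σ(broken) = 6288 kJ
Bonds formed (products):
  N≡N: 2 × 955 = 1910
  O–H: 12 × 455 = 5460
  Σ(formed) = 7370 kJ
ΔH = Σ(broken) − Σ(formed) = 6288 − 7370 = −1082 kJ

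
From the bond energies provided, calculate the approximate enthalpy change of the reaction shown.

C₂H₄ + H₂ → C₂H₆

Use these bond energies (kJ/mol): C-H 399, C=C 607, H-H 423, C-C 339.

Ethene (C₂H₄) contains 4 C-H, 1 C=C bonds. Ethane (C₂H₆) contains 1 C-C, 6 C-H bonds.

Bonds broken (reactants):
  C-H: 4 × 399 = 1596
  C=C: 1 × 607 = 607
  H-H: 1 × 423 = 423
  Σ(broken) = 2626 kJ
Bonds formed (products):
  C-C: 1 × 339 = 339
  C-H: 6 × 399 = 2394
  Σ(formed) = 2733 kJ
ΔH = Σ(broken) − Σ(formed) = 2626 − 2733 = −107 kJ

ΔH ≈ −107 kJ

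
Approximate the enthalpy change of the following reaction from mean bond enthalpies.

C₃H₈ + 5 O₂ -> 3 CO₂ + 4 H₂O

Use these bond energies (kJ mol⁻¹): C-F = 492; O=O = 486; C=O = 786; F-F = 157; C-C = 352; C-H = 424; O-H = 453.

ΔH ≈ −1814 kJ

Bonds broken (reactants):
  C-C: 2 × 352 = 704
  C-H: 8 × 424 = 3392
  O=O: 5 × 486 = 2430
  Σ(broken) = 6526 kJ
Bonds formed (products):
  C=O: 6 × 786 = 4716
  O-H: 8 × 453 = 3624
  Σ(formed) = 8340 kJ
ΔH = Σ(broken) − Σ(formed) = 6526 − 8340 = −1814 kJ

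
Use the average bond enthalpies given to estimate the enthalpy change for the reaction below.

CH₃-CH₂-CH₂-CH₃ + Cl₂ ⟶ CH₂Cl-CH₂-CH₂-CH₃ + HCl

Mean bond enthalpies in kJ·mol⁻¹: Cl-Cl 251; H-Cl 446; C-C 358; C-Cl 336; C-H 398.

ΔH ≈ −133 kJ

Bonds broken (reactants):
  C-C: 3 × 358 = 1074
  C-H: 10 × 398 = 3980
  Cl-Cl: 1 × 251 = 251
  Σ(broken) = 5305 kJ
Bonds formed (products):
  C-C: 3 × 358 = 1074
  C-Cl: 1 × 336 = 336
  C-H: 9 × 398 = 3582
  H-Cl: 1 × 446 = 446
  Σ(formed) = 5438 kJ
ΔH = Σ(broken) − Σ(formed) = 5305 − 5438 = −133 kJ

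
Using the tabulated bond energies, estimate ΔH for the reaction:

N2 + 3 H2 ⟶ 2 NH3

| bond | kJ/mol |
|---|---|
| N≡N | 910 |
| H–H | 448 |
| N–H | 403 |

ΔH ≈ −164 kJ

Bonds broken (reactants):
  H–H: 3 × 448 = 1344
  N≡N: 1 × 910 = 910
  Σ(broken) = 2254 kJ
Bonds formed (products):
  N–H: 6 × 403 = 2418
  Σ(formed) = 2418 kJ
ΔH = Σ(broken) − Σ(formed) = 2254 − 2418 = −164 kJ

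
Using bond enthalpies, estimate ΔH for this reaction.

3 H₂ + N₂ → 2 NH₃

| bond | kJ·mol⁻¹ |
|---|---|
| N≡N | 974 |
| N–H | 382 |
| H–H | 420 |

Bonds broken (reactants):
  H–H: 3 × 420 = 1260
  N≡N: 1 × 974 = 974
  Σ(broken) = 2234 kJ
Bonds formed (products):
  N–H: 6 × 382 = 2292
  Σ(formed) = 2292 kJ
ΔH = Σ(broken) − Σ(formed) = 2234 − 2292 = −58 kJ

ΔH ≈ −58 kJ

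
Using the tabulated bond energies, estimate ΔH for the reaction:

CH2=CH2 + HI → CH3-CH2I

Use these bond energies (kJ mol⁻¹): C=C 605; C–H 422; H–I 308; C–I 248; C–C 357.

ΔH ≈ −114 kJ

Bonds broken (reactants):
  C–H: 4 × 422 = 1688
  C=C: 1 × 605 = 605
  H–I: 1 × 308 = 308
  Σ(broken) = 2601 kJ
Bonds formed (products):
  C–C: 1 × 357 = 357
  C–H: 5 × 422 = 2110
  C–I: 1 × 248 = 248
  Σ(formed) = 2715 kJ
ΔH = Σ(broken) − Σ(formed) = 2601 − 2715 = −114 kJ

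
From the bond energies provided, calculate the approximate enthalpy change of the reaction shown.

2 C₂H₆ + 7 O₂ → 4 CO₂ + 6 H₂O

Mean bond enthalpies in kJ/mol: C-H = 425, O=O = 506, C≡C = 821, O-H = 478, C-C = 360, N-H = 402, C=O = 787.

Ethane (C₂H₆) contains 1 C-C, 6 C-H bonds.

ΔH ≈ −2670 kJ

Bonds broken (reactants):
  C-C: 2 × 360 = 720
  C-H: 12 × 425 = 5100
  O=O: 7 × 506 = 3542
  Σ(broken) = 9362 kJ
Bonds formed (products):
  C=O: 8 × 787 = 6296
  O-H: 12 × 478 = 5736
  Σ(formed) = 12032 kJ
ΔH = Σ(broken) − Σ(formed) = 9362 − 12032 = −2670 kJ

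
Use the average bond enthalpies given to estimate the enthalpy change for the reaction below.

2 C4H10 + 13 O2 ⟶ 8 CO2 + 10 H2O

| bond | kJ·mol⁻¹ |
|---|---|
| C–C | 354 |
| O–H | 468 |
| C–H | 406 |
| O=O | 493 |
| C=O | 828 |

Bonds broken (reactants):
  C–C: 6 × 354 = 2124
  C–H: 20 × 406 = 8120
  O=O: 13 × 493 = 6409
  Σ(broken) = 16653 kJ
Bonds formed (products):
  C=O: 16 × 828 = 13248
  O–H: 20 × 468 = 9360
  Σ(formed) = 22608 kJ
ΔH = Σ(broken) − Σ(formed) = 16653 − 22608 = −5955 kJ

ΔH ≈ −5955 kJ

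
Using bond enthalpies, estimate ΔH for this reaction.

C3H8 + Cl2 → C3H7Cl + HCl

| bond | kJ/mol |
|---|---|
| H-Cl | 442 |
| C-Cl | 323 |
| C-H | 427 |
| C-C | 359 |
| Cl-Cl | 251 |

ΔH ≈ −87 kJ

Bonds broken (reactants):
  C-C: 2 × 359 = 718
  C-H: 8 × 427 = 3416
  Cl-Cl: 1 × 251 = 251
  Σ(broken) = 4385 kJ
Bonds formed (products):
  C-C: 2 × 359 = 718
  C-Cl: 1 × 323 = 323
  C-H: 7 × 427 = 2989
  H-Cl: 1 × 442 = 442
  Σ(formed) = 4472 kJ
ΔH = Σ(broken) − Σ(formed) = 4385 − 4472 = −87 kJ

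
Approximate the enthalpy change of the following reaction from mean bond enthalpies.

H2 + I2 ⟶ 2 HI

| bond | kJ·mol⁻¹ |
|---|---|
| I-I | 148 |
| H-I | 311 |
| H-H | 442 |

ΔH ≈ −32 kJ

Bonds broken (reactants):
  H-H: 1 × 442 = 442
  I-I: 1 × 148 = 148
  Σ(broken) = 590 kJ
Bonds formed (products):
  H-I: 2 × 311 = 622
  Σ(formed) = 622 kJ
ΔH = Σ(broken) − Σ(formed) = 590 − 622 = −32 kJ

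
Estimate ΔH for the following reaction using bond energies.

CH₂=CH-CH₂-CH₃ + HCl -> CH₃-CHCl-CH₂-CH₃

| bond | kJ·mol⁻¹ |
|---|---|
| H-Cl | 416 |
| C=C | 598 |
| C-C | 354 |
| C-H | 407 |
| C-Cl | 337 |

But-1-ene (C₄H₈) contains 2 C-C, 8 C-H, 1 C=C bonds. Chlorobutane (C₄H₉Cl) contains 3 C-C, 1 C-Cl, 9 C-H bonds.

ΔH ≈ −84 kJ

Bonds broken (reactants):
  C-C: 2 × 354 = 708
  C-H: 8 × 407 = 3256
  C=C: 1 × 598 = 598
  H-Cl: 1 × 416 = 416
  Σ(broken) = 4978 kJ
Bonds formed (products):
  C-C: 3 × 354 = 1062
  C-Cl: 1 × 337 = 337
  C-H: 9 × 407 = 3663
  Σ(formed) = 5062 kJ
ΔH = Σ(broken) − Σ(formed) = 4978 − 5062 = −84 kJ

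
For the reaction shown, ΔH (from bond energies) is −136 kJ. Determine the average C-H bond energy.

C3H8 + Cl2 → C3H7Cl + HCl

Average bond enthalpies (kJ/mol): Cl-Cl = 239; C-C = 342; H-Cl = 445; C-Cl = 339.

D(C-H) ≈ 409 kJ/mol

Let D be the C-H bond energy.
Σ(broken) = 2×342 + 8×D + 1×239 = 923 + 8D
Σ(formed) = 2×342 + 1×339 + 7×D + 1×445 = 1468 + 7D
ΔH = Σ(broken) − Σ(formed) = (923 + 8D) − (1468 + 7D) = −545 + D
Setting this equal to −136 kJ gives D = 409 kJ/mol.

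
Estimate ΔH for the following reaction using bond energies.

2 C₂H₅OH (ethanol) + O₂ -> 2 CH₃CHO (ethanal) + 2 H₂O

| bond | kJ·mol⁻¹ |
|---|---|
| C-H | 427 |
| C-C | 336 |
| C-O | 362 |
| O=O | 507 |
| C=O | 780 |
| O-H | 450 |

ΔH ≈ −375 kJ

Bonds broken (reactants):
  C-C: 2 × 336 = 672
  C-H: 10 × 427 = 4270
  C-O: 2 × 362 = 724
  O-H: 2 × 450 = 900
  O=O: 1 × 507 = 507
  Σ(broken) = 7073 kJ
Bonds formed (products):
  C-C: 2 × 336 = 672
  C-H: 8 × 427 = 3416
  C=O: 2 × 780 = 1560
  O-H: 4 × 450 = 1800
  Σ(formed) = 7448 kJ
ΔH = Σ(broken) − Σ(formed) = 7073 − 7448 = −375 kJ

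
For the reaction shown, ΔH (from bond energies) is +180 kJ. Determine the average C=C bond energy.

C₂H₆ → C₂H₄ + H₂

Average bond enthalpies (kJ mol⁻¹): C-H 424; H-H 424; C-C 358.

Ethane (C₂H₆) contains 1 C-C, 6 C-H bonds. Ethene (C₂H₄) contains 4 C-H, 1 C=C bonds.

D(C=C) ≈ 602 kJ/mol

Let D be the C=C bond energy.
Σ(broken) = 1×358 + 6×424 = 2902
Σ(formed) = 4×424 + 1×D + 1×424 = 2120 + D
ΔH = Σ(broken) − Σ(formed) = (2902) − (2120 + D) = +782 − D
Setting this equal to +180 kJ gives D = 602 kJ/mol.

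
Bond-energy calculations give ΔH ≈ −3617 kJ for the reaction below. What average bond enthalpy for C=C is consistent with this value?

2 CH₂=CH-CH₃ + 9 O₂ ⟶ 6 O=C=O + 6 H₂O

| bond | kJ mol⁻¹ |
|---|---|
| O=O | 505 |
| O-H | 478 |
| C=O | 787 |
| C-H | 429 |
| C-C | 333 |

D(C=C) ≈ 602 kJ/mol

Let D be the C=C bond energy.
Σ(broken) = 2×333 + 12×429 + 2×D + 9×505 = 10359 + 2D
Σ(formed) = 12×787 + 12×478 = 15180
ΔH = Σ(broken) − Σ(formed) = (10359 + 2D) − (15180) = −4821 + 2D
Setting this equal to −3617 kJ gives 2D = 1204, so D = 602 kJ/mol.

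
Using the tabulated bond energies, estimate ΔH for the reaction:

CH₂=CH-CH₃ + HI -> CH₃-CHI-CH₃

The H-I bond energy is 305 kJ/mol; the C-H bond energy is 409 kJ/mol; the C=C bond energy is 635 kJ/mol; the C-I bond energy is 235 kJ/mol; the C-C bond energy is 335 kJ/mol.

ΔH ≈ −39 kJ

Bonds broken (reactants):
  C-C: 1 × 335 = 335
  C-H: 6 × 409 = 2454
  C=C: 1 × 635 = 635
  H-I: 1 × 305 = 305
  Σ(broken) = 3729 kJ
Bonds formed (products):
  C-C: 2 × 335 = 670
  C-H: 7 × 409 = 2863
  C-I: 1 × 235 = 235
  Σ(formed) = 3768 kJ
ΔH = Σ(broken) − Σ(formed) = 3729 − 3768 = −39 kJ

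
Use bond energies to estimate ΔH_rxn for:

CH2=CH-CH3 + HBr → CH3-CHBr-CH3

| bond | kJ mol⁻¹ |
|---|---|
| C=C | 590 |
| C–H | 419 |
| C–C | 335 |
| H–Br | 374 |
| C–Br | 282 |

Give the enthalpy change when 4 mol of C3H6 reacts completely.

ΔH = −288 kJ

Bonds broken (reactants):
  C–C: 1 × 335 = 335
  C–H: 6 × 419 = 2514
  C=C: 1 × 590 = 590
  H–Br: 1 × 374 = 374
  Σ(broken) = 3813 kJ
Bonds formed (products):
  C–Br: 1 × 282 = 282
  C–C: 2 × 335 = 670
  C–H: 7 × 419 = 2933
  Σ(formed) = 3885 kJ
ΔH = Σ(broken) − Σ(formed) = 3813 − 3885 = −72 kJ
For 4× the reaction as written: 4 × (−72) = −288 kJ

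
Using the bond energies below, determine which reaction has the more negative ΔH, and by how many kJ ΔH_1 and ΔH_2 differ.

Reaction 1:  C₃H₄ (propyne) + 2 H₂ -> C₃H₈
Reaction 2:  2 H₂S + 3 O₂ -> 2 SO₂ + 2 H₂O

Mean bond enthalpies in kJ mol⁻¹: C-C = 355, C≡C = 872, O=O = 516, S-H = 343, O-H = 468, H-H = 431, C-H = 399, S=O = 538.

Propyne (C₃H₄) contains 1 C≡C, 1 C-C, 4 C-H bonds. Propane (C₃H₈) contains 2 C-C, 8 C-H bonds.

Reaction 1:
  Bonds broken (reactants):
    C≡C: 1 × 872 = 872
    C-C: 1 × 355 = 355
    C-H: 4 × 399 = 1596
    H-H: 2 × 431 = 862
    Σ(broken) = 3685 kJ
  Bonds formed (products):
    C-C: 2 × 355 = 710
    C-H: 8 × 399 = 3192
    Σ(formed) = 3902 kJ
  ΔH_1 = 3685 − 3902 = −217 kJ
Reaction 2:
  Bonds broken (reactants):
    O=O: 3 × 516 = 1548
    S-H: 4 × 343 = 1372
    Σ(broken) = 2920 kJ
  Bonds formed (products):
    O-H: 4 × 468 = 1872
    S=O: 4 × 538 = 2152
    Σ(formed) = 4024 kJ
  ΔH_2 = 2920 − 4024 = −1104 kJ
ΔH_1 − ΔH_2 = +887 kJ, so reaction 2 has the more negative ΔH; |ΔH_1 − ΔH_2| = 887 kJ.

Reaction 2, by 887 kJ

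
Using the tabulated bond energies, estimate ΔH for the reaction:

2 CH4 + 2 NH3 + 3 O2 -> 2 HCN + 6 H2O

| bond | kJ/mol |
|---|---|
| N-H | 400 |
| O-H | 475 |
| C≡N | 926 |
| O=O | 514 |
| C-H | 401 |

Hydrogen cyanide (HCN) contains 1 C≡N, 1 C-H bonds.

Bonds broken (reactants):
  C-H: 8 × 401 = 3208
  N-H: 6 × 400 = 2400
  O=O: 3 × 514 = 1542
  Σ(broken) = 7150 kJ
Bonds formed (products):
  C≡N: 2 × 926 = 1852
  C-H: 2 × 401 = 802
  O-H: 12 × 475 = 5700
  Σ(formed) = 8354 kJ
ΔH = Σ(broken) − Σ(formed) = 7150 − 8354 = −1204 kJ

ΔH ≈ −1204 kJ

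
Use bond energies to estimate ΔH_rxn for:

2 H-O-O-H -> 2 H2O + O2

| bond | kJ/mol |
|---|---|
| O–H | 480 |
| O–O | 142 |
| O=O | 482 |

Bonds broken (reactants):
  O–H: 4 × 480 = 1920
  O–O: 2 × 142 = 284
  Σ(broken) = 2204 kJ
Bonds formed (products):
  O–H: 4 × 480 = 1920
  O=O: 1 × 482 = 482
  Σ(formed) = 2402 kJ
ΔH = Σ(broken) − Σ(formed) = 2204 − 2402 = −198 kJ

ΔH ≈ −198 kJ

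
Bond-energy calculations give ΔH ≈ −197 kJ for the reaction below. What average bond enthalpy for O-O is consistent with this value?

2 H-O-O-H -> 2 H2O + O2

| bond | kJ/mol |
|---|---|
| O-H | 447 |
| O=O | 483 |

Let D be the O-O bond energy.
Σ(broken) = 4×447 + 2×D = 1788 + 2D
Σ(formed) = 4×447 + 1×483 = 2271
ΔH = Σ(broken) − Σ(formed) = (1788 + 2D) − (2271) = −483 + 2D
Setting this equal to −197 kJ gives 2D = 286, so D = 143 kJ/mol.

D(O-O) ≈ 143 kJ/mol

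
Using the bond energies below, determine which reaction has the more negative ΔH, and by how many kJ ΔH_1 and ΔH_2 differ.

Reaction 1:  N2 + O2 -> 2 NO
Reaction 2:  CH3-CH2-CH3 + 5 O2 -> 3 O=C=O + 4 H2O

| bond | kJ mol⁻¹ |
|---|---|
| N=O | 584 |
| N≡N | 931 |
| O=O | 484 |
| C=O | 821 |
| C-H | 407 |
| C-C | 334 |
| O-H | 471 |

Reaction 2, by 2597 kJ

Reaction 1:
  Bonds broken (reactants):
    N≡N: 1 × 931 = 931
    O=O: 1 × 484 = 484
    Σ(broken) = 1415 kJ
  Bonds formed (products):
    N=O: 2 × 584 = 1168
    Σ(formed) = 1168 kJ
  ΔH_1 = 1415 − 1168 = +247 kJ
Reaction 2:
  Bonds broken (reactants):
    C-C: 2 × 334 = 668
    C-H: 8 × 407 = 3256
    O=O: 5 × 484 = 2420
    Σ(broken) = 6344 kJ
  Bonds formed (products):
    C=O: 6 × 821 = 4926
    O-H: 8 × 471 = 3768
    Σ(formed) = 8694 kJ
  ΔH_2 = 6344 − 8694 = −2350 kJ
ΔH_1 − ΔH_2 = +2597 kJ, so reaction 2 has the more negative ΔH; |ΔH_1 − ΔH_2| = 2597 kJ.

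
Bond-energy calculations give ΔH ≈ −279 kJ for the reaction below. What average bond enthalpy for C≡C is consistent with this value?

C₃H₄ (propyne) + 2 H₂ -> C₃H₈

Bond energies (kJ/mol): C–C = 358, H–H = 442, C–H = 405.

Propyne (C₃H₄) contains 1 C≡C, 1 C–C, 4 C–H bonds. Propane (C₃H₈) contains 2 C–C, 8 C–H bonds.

D(C≡C) ≈ 815 kJ/mol

Let D be the C≡C bond energy.
Σ(broken) = 1×D + 1×358 + 4×405 + 2×442 = 2862 + D
Σ(formed) = 2×358 + 8×405 = 3956
ΔH = Σ(broken) − Σ(formed) = (2862 + D) − (3956) = −1094 + D
Setting this equal to −279 kJ gives D = 815 kJ/mol.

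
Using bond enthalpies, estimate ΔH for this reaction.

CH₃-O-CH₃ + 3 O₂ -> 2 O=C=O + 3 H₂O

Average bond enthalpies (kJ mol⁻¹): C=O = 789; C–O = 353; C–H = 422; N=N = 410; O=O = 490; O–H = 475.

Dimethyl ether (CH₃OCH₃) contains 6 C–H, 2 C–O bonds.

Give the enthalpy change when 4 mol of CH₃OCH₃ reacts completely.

Bonds broken (reactants):
  C–H: 6 × 422 = 2532
  C–O: 2 × 353 = 706
  O=O: 3 × 490 = 1470
  Σ(broken) = 4708 kJ
Bonds formed (products):
  C=O: 4 × 789 = 3156
  O–H: 6 × 475 = 2850
  Σ(formed) = 6006 kJ
ΔH = Σ(broken) − Σ(formed) = 4708 − 6006 = −1298 kJ
For 4× the reaction as written: 4 × (−1298) = −5192 kJ

ΔH = −5192 kJ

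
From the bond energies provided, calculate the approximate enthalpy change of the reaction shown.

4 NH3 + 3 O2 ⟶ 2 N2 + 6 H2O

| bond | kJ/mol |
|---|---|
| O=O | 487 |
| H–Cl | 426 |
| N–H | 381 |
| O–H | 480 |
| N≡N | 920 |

ΔH ≈ −1567 kJ

Bonds broken (reactants):
  N–H: 12 × 381 = 4572
  O=O: 3 × 487 = 1461
  Σ(broken) = 6033 kJ
Bonds formed (products):
  N≡N: 2 × 920 = 1840
  O–H: 12 × 480 = 5760
  Σ(formed) = 7600 kJ
ΔH = Σ(broken) − Σ(formed) = 6033 − 7600 = −1567 kJ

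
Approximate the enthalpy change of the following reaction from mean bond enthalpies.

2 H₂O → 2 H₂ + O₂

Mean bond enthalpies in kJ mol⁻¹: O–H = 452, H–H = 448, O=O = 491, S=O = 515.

ΔH ≈ +421 kJ

Bonds broken (reactants):
  O–H: 4 × 452 = 1808
  Σ(broken) = 1808 kJ
Bonds formed (products):
  H–H: 2 × 448 = 896
  O=O: 1 × 491 = 491
  Σ(formed) = 1387 kJ
ΔH = Σ(broken) − Σ(formed) = 1808 − 1387 = +421 kJ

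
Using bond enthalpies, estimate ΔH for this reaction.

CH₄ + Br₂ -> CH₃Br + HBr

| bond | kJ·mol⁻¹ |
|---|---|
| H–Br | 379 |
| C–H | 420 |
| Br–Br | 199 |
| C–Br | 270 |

ΔH ≈ −30 kJ

Bonds broken (reactants):
  Br–Br: 1 × 199 = 199
  C–H: 4 × 420 = 1680
  Σ(broken) = 1879 kJ
Bonds formed (products):
  C–Br: 1 × 270 = 270
  C–H: 3 × 420 = 1260
  H–Br: 1 × 379 = 379
  Σ(formed) = 1909 kJ
ΔH = Σ(broken) − Σ(formed) = 1879 − 1909 = −30 kJ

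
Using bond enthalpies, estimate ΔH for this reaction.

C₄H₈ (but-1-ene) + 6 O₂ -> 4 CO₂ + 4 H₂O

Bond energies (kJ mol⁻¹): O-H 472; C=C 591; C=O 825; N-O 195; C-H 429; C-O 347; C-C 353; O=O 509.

Bonds broken (reactants):
  C-C: 2 × 353 = 706
  C-H: 8 × 429 = 3432
  C=C: 1 × 591 = 591
  O=O: 6 × 509 = 3054
  Σ(broken) = 7783 kJ
Bonds formed (products):
  C=O: 8 × 825 = 6600
  O-H: 8 × 472 = 3776
  Σ(formed) = 10376 kJ
ΔH = Σ(broken) − Σ(formed) = 7783 − 10376 = −2593 kJ

ΔH ≈ −2593 kJ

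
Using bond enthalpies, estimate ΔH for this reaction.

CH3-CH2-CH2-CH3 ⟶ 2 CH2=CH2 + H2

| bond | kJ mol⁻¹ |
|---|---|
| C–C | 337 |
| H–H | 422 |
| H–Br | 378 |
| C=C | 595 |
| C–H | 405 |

ΔH ≈ +209 kJ

Bonds broken (reactants):
  C–C: 3 × 337 = 1011
  C–H: 10 × 405 = 4050
  Σ(broken) = 5061 kJ
Bonds formed (products):
  C–H: 8 × 405 = 3240
  C=C: 2 × 595 = 1190
  H–H: 1 × 422 = 422
  Σ(formed) = 4852 kJ
ΔH = Σ(broken) − Σ(formed) = 5061 − 4852 = +209 kJ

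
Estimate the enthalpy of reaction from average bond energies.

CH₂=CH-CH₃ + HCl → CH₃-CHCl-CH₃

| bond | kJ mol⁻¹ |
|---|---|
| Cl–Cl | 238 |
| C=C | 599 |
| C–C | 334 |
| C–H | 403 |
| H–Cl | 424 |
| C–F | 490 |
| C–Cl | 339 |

Bonds broken (reactants):
  C–C: 1 × 334 = 334
  C–H: 6 × 403 = 2418
  C=C: 1 × 599 = 599
  H–Cl: 1 × 424 = 424
  Σ(broken) = 3775 kJ
Bonds formed (products):
  C–C: 2 × 334 = 668
  C–Cl: 1 × 339 = 339
  C–H: 7 × 403 = 2821
  Σ(formed) = 3828 kJ
ΔH = Σ(broken) − Σ(formed) = 3775 − 3828 = −53 kJ

ΔH ≈ −53 kJ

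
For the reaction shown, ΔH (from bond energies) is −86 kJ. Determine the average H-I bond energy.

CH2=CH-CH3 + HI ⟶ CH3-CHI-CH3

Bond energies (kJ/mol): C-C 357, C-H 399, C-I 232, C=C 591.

D(H-I) ≈ 311 kJ/mol

Let D be the H-I bond energy.
Σ(broken) = 1×357 + 6×399 + 1×591 + 1×D = 3342 + D
Σ(formed) = 2×357 + 7×399 + 1×232 = 3739
ΔH = Σ(broken) − Σ(formed) = (3342 + D) − (3739) = −397 + D
Setting this equal to −86 kJ gives D = 311 kJ/mol.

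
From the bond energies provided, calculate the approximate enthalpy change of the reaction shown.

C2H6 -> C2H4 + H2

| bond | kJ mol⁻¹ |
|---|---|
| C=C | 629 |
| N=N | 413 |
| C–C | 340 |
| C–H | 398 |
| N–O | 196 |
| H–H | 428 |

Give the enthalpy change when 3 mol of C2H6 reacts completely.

ΔH = +237 kJ

Bonds broken (reactants):
  C–C: 1 × 340 = 340
  C–H: 6 × 398 = 2388
  Σ(broken) = 2728 kJ
Bonds formed (products):
  C–H: 4 × 398 = 1592
  C=C: 1 × 629 = 629
  H–H: 1 × 428 = 428
  Σ(formed) = 2649 kJ
ΔH = Σ(broken) − Σ(formed) = 2728 − 2649 = +79 kJ
For 3× the reaction as written: 3 × (+79) = +237 kJ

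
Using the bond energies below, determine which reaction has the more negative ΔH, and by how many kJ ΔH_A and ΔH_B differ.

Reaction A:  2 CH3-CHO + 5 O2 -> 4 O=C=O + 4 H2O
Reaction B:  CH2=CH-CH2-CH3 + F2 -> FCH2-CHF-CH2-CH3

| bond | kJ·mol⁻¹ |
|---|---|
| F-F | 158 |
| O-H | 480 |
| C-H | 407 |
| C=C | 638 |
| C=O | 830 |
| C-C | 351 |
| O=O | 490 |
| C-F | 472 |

Reaction A:
  Bonds broken (reactants):
    C-C: 2 × 351 = 702
    C-H: 8 × 407 = 3256
    C=O: 2 × 830 = 1660
    O=O: 5 × 490 = 2450
    Σ(broken) = 8068 kJ
  Bonds formed (products):
    C=O: 8 × 830 = 6640
    O-H: 8 × 480 = 3840
    Σ(formed) = 10480 kJ
  ΔH_A = 8068 − 10480 = −2412 kJ
Reaction B:
  Bonds broken (reactants):
    C-C: 2 × 351 = 702
    C-H: 8 × 407 = 3256
    C=C: 1 × 638 = 638
    F-F: 1 × 158 = 158
    Σ(broken) = 4754 kJ
  Bonds formed (products):
    C-C: 3 × 351 = 1053
    C-F: 2 × 472 = 944
    C-H: 8 × 407 = 3256
    Σ(formed) = 5253 kJ
  ΔH_B = 4754 − 5253 = −499 kJ
ΔH_A − ΔH_B = −1913 kJ, so reaction A has the more negative ΔH; |ΔH_A − ΔH_B| = 1913 kJ.

Reaction A, by 1913 kJ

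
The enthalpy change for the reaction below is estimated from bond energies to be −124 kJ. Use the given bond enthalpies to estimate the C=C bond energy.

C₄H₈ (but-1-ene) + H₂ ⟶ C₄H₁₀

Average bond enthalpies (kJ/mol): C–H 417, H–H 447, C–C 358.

Let D be the C=C bond energy.
Σ(broken) = 2×358 + 8×417 + 1×D + 1×447 = 4499 + D
Σ(formed) = 3×358 + 10×417 = 5244
ΔH = Σ(broken) − Σ(formed) = (4499 + D) − (5244) = −745 + D
Setting this equal to −124 kJ gives D = 621 kJ/mol.

D(C=C) ≈ 621 kJ/mol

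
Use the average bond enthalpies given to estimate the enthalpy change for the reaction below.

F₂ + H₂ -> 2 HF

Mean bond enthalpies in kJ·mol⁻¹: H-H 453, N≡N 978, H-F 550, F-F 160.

Bonds broken (reactants):
  F-F: 1 × 160 = 160
  H-H: 1 × 453 = 453
  Σ(broken) = 613 kJ
Bonds formed (products):
  H-F: 2 × 550 = 1100
  Σ(formed) = 1100 kJ
ΔH = Σ(broken) − Σ(formed) = 613 − 1100 = −487 kJ

ΔH ≈ −487 kJ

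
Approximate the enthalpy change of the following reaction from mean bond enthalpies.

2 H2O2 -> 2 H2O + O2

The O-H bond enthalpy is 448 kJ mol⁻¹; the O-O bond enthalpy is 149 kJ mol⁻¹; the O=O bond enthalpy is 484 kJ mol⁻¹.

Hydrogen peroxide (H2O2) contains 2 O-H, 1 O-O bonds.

Bonds broken (reactants):
  O-H: 4 × 448 = 1792
  O-O: 2 × 149 = 298
  Σ(broken) = 2090 kJ
Bonds formed (products):
  O-H: 4 × 448 = 1792
  O=O: 1 × 484 = 484
  Σ(formed) = 2276 kJ
ΔH = Σ(broken) − Σ(formed) = 2090 − 2276 = −186 kJ

ΔH ≈ −186 kJ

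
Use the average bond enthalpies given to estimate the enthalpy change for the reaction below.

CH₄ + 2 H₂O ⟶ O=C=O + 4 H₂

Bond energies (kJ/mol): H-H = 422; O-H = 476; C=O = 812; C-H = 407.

ΔH ≈ +220 kJ

Bonds broken (reactants):
  C-H: 4 × 407 = 1628
  O-H: 4 × 476 = 1904
  Σ(broken) = 3532 kJ
Bonds formed (products):
  C=O: 2 × 812 = 1624
  H-H: 4 × 422 = 1688
  Σ(formed) = 3312 kJ
ΔH = Σ(broken) − Σ(formed) = 3532 − 3312 = +220 kJ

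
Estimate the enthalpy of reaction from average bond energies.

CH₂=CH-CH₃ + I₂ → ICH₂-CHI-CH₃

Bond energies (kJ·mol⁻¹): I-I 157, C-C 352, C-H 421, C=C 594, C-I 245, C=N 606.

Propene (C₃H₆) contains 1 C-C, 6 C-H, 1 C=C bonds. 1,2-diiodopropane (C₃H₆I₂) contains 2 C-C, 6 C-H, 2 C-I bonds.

ΔH ≈ −91 kJ

Bonds broken (reactants):
  C-C: 1 × 352 = 352
  C-H: 6 × 421 = 2526
  C=C: 1 × 594 = 594
  I-I: 1 × 157 = 157
  Σ(broken) = 3629 kJ
Bonds formed (products):
  C-C: 2 × 352 = 704
  C-H: 6 × 421 = 2526
  C-I: 2 × 245 = 490
  Σ(formed) = 3720 kJ
ΔH = Σ(broken) − Σ(formed) = 3629 − 3720 = −91 kJ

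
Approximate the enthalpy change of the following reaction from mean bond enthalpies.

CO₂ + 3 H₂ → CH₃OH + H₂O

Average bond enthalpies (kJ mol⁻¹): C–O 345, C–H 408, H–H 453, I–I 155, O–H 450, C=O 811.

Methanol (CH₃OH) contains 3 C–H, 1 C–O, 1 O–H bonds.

Bonds broken (reactants):
  C=O: 2 × 811 = 1622
  H–H: 3 × 453 = 1359
  Σ(broken) = 2981 kJ
Bonds formed (products):
  C–H: 3 × 408 = 1224
  C–O: 1 × 345 = 345
  O–H: 3 × 450 = 1350
  Σ(formed) = 2919 kJ
ΔH = Σ(broken) − Σ(formed) = 2981 − 2919 = +62 kJ

ΔH ≈ +62 kJ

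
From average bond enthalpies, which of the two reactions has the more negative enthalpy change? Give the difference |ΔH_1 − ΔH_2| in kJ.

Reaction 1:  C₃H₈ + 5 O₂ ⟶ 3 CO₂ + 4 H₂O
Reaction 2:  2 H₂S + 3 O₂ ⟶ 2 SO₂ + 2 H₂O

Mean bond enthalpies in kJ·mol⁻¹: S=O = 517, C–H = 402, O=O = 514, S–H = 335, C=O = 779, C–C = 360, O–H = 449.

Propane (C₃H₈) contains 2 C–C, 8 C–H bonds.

Reaction 1, by 778 kJ

Reaction 1:
  Bonds broken (reactants):
    C–C: 2 × 360 = 720
    C–H: 8 × 402 = 3216
    O=O: 5 × 514 = 2570
    Σ(broken) = 6506 kJ
  Bonds formed (products):
    C=O: 6 × 779 = 4674
    O–H: 8 × 449 = 3592
    Σ(formed) = 8266 kJ
  ΔH_1 = 6506 − 8266 = −1760 kJ
Reaction 2:
  Bonds broken (reactants):
    O=O: 3 × 514 = 1542
    S–H: 4 × 335 = 1340
    Σ(broken) = 2882 kJ
  Bonds formed (products):
    O–H: 4 × 449 = 1796
    S=O: 4 × 517 = 2068
    Σ(formed) = 3864 kJ
  ΔH_2 = 2882 − 3864 = −982 kJ
ΔH_1 − ΔH_2 = −778 kJ, so reaction 1 has the more negative ΔH; |ΔH_1 − ΔH_2| = 778 kJ.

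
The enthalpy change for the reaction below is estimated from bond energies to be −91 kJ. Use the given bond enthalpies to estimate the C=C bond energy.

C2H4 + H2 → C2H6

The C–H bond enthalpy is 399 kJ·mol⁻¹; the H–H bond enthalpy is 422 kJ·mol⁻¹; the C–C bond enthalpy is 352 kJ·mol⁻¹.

Let D be the C=C bond energy.
Σ(broken) = 4×399 + 1×D + 1×422 = 2018 + D
Σ(formed) = 1×352 + 6×399 = 2746
ΔH = Σ(broken) − Σ(formed) = (2018 + D) − (2746) = −728 + D
Setting this equal to −91 kJ gives D = 637 kJ/mol.

D(C=C) ≈ 637 kJ/mol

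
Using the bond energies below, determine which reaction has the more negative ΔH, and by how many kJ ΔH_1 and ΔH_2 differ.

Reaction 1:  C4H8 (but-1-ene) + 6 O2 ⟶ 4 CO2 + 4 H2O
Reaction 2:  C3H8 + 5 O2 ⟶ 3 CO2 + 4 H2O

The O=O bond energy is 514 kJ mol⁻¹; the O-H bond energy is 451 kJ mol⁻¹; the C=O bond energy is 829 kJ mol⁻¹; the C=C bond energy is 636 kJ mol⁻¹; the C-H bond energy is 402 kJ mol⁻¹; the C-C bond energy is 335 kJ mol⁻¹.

Reaction 1:
  Bonds broken (reactants):
    C-C: 2 × 335 = 670
    C-H: 8 × 402 = 3216
    C=C: 1 × 636 = 636
    O=O: 6 × 514 = 3084
    Σ(broken) = 7606 kJ
  Bonds formed (products):
    C=O: 8 × 829 = 6632
    O-H: 8 × 451 = 3608
    Σ(formed) = 10240 kJ
  ΔH_1 = 7606 − 10240 = −2634 kJ
Reaction 2:
  Bonds broken (reactants):
    C-C: 2 × 335 = 670
    C-H: 8 × 402 = 3216
    O=O: 5 × 514 = 2570
    Σ(broken) = 6456 kJ
  Bonds formed (products):
    C=O: 6 × 829 = 4974
    O-H: 8 × 451 = 3608
    Σ(formed) = 8582 kJ
  ΔH_2 = 6456 − 8582 = −2126 kJ
ΔH_1 − ΔH_2 = −508 kJ, so reaction 1 has the more negative ΔH; |ΔH_1 − ΔH_2| = 508 kJ.

Reaction 1, by 508 kJ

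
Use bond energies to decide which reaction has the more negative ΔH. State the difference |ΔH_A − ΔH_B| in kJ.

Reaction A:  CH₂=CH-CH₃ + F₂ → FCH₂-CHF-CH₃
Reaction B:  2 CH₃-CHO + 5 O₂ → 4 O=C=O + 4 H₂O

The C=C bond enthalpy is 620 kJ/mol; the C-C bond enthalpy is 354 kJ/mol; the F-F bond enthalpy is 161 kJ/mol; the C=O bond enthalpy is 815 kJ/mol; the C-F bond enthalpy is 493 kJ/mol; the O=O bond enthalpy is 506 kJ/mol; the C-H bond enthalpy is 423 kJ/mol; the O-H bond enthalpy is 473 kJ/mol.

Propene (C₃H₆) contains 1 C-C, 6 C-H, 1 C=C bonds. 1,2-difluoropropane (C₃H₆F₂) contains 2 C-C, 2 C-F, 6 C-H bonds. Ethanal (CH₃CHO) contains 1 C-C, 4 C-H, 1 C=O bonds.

Reaction B, by 1493 kJ

Reaction A:
  Bonds broken (reactants):
    C-C: 1 × 354 = 354
    C-H: 6 × 423 = 2538
    C=C: 1 × 620 = 620
    F-F: 1 × 161 = 161
    Σ(broken) = 3673 kJ
  Bonds formed (products):
    C-C: 2 × 354 = 708
    C-F: 2 × 493 = 986
    C-H: 6 × 423 = 2538
    Σ(formed) = 4232 kJ
  ΔH_A = 3673 − 4232 = −559 kJ
Reaction B:
  Bonds broken (reactants):
    C-C: 2 × 354 = 708
    C-H: 8 × 423 = 3384
    C=O: 2 × 815 = 1630
    O=O: 5 × 506 = 2530
    Σ(broken) = 8252 kJ
  Bonds formed (products):
    C=O: 8 × 815 = 6520
    O-H: 8 × 473 = 3784
    Σ(formed) = 10304 kJ
  ΔH_B = 8252 − 10304 = −2052 kJ
ΔH_A − ΔH_B = +1493 kJ, so reaction B has the more negative ΔH; |ΔH_A − ΔH_B| = 1493 kJ.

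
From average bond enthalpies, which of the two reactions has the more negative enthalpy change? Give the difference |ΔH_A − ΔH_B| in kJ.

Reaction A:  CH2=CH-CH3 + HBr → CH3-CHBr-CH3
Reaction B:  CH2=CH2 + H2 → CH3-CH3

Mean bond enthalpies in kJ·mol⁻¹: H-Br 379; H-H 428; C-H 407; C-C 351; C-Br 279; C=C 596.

Reaction B, by 79 kJ

Reaction A:
  Bonds broken (reactants):
    C-C: 1 × 351 = 351
    C-H: 6 × 407 = 2442
    C=C: 1 × 596 = 596
    H-Br: 1 × 379 = 379
    Σ(broken) = 3768 kJ
  Bonds formed (products):
    C-Br: 1 × 279 = 279
    C-C: 2 × 351 = 702
    C-H: 7 × 407 = 2849
    Σ(formed) = 3830 kJ
  ΔH_A = 3768 − 3830 = −62 kJ
Reaction B:
  Bonds broken (reactants):
    C-H: 4 × 407 = 1628
    C=C: 1 × 596 = 596
    H-H: 1 × 428 = 428
    Σ(broken) = 2652 kJ
  Bonds formed (products):
    C-C: 1 × 351 = 351
    C-H: 6 × 407 = 2442
    Σ(formed) = 2793 kJ
  ΔH_B = 2652 − 2793 = −141 kJ
ΔH_A − ΔH_B = +79 kJ, so reaction B has the more negative ΔH; |ΔH_A − ΔH_B| = 79 kJ.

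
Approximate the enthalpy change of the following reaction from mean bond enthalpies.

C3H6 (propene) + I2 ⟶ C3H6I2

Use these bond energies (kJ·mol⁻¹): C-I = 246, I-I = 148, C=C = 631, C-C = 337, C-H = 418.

ΔH ≈ −50 kJ

Bonds broken (reactants):
  C-C: 1 × 337 = 337
  C-H: 6 × 418 = 2508
  C=C: 1 × 631 = 631
  I-I: 1 × 148 = 148
  Σ(broken) = 3624 kJ
Bonds formed (products):
  C-C: 2 × 337 = 674
  C-H: 6 × 418 = 2508
  C-I: 2 × 246 = 492
  Σ(formed) = 3674 kJ
ΔH = Σ(broken) − Σ(formed) = 3624 − 3674 = −50 kJ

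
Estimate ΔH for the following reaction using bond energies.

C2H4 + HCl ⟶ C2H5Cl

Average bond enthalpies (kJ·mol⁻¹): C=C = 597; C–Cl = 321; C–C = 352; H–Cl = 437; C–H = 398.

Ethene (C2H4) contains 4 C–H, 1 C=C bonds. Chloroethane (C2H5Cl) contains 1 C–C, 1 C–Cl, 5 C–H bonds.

ΔH ≈ −37 kJ

Bonds broken (reactants):
  C–H: 4 × 398 = 1592
  C=C: 1 × 597 = 597
  H–Cl: 1 × 437 = 437
  Σ(broken) = 2626 kJ
Bonds formed (products):
  C–C: 1 × 352 = 352
  C–Cl: 1 × 321 = 321
  C–H: 5 × 398 = 1990
  Σ(formed) = 2663 kJ
ΔH = Σ(broken) − Σ(formed) = 2626 − 2663 = −37 kJ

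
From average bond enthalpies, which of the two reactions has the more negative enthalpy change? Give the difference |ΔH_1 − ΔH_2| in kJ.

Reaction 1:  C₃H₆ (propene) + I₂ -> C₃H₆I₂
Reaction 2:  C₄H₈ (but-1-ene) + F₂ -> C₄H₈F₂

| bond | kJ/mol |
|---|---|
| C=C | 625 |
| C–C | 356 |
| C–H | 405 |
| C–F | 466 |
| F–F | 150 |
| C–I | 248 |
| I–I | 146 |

Reaction 2, by 432 kJ

Reaction 1:
  Bonds broken (reactants):
    C–C: 1 × 356 = 356
    C–H: 6 × 405 = 2430
    C=C: 1 × 625 = 625
    I–I: 1 × 146 = 146
    Σ(broken) = 3557 kJ
  Bonds formed (products):
    C–C: 2 × 356 = 712
    C–H: 6 × 405 = 2430
    C–I: 2 × 248 = 496
    Σ(formed) = 3638 kJ
  ΔH_1 = 3557 − 3638 = −81 kJ
Reaction 2:
  Bonds broken (reactants):
    C–C: 2 × 356 = 712
    C–H: 8 × 405 = 3240
    C=C: 1 × 625 = 625
    F–F: 1 × 150 = 150
    Σ(broken) = 4727 kJ
  Bonds formed (products):
    C–C: 3 × 356 = 1068
    C–F: 2 × 466 = 932
    C–H: 8 × 405 = 3240
    Σ(formed) = 5240 kJ
  ΔH_2 = 4727 − 5240 = −513 kJ
ΔH_1 − ΔH_2 = +432 kJ, so reaction 2 has the more negative ΔH; |ΔH_1 − ΔH_2| = 432 kJ.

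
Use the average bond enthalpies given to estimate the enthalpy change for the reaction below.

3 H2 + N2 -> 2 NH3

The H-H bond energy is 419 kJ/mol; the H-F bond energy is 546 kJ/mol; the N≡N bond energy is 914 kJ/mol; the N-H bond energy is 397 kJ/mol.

Bonds broken (reactants):
  H-H: 3 × 419 = 1257
  N≡N: 1 × 914 = 914
  Σ(broken) = 2171 kJ
Bonds formed (products):
  N-H: 6 × 397 = 2382
  Σ(formed) = 2382 kJ
ΔH = Σ(broken) − Σ(formed) = 2171 − 2382 = −211 kJ

ΔH ≈ −211 kJ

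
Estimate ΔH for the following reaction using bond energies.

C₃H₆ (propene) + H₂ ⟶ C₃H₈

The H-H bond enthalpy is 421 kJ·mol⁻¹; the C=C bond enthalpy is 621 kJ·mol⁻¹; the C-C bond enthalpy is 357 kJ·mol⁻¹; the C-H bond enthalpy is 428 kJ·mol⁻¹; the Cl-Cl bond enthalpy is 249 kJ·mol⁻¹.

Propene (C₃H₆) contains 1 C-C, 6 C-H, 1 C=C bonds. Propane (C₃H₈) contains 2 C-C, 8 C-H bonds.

ΔH ≈ −171 kJ

Bonds broken (reactants):
  C-C: 1 × 357 = 357
  C-H: 6 × 428 = 2568
  C=C: 1 × 621 = 621
  H-H: 1 × 421 = 421
  Σ(broken) = 3967 kJ
Bonds formed (products):
  C-C: 2 × 357 = 714
  C-H: 8 × 428 = 3424
  Σ(formed) = 4138 kJ
ΔH = Σ(broken) − Σ(formed) = 3967 − 4138 = −171 kJ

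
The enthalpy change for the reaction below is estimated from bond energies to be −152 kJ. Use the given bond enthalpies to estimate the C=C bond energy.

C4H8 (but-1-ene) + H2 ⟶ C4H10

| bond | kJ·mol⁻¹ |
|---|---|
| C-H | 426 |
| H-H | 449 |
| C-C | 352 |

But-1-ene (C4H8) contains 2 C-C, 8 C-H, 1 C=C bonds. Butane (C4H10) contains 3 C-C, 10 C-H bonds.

D(C=C) ≈ 603 kJ/mol

Let D be the C=C bond energy.
Σ(broken) = 2×352 + 8×426 + 1×D + 1×449 = 4561 + D
Σ(formed) = 3×352 + 10×426 = 5316
ΔH = Σ(broken) − Σ(formed) = (4561 + D) − (5316) = −755 + D
Setting this equal to −152 kJ gives D = 603 kJ/mol.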